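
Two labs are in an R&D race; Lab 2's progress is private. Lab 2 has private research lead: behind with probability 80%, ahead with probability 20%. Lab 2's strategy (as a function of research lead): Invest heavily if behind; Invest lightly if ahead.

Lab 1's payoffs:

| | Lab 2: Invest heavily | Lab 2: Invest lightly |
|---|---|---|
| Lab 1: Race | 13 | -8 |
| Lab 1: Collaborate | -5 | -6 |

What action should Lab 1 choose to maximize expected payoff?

Race

Compute Lab 1's expected payoff for each action, taking the expectation over Lab 2's type.
E[Race] = 0.8·(13) + 0.2·(-8) = 8.8
E[Collaborate] = 0.8·(-5) + 0.2·(-6) = -5.2
Best response: Race (8.8 is the largest).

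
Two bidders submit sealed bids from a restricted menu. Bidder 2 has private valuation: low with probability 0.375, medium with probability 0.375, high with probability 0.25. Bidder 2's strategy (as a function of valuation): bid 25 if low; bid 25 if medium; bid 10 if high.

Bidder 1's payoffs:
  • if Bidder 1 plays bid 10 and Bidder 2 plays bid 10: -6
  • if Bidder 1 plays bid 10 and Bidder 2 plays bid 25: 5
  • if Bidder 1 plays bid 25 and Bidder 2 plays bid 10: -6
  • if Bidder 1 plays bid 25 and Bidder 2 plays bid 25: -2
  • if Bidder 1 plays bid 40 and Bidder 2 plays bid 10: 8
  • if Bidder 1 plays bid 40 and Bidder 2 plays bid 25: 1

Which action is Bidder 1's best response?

E[bid 10] = 0.375·(5) + 0.375·(5) + 0.25·(-6) = 2.25
E[bid 25] = 0.375·(-2) + 0.375·(-2) + 0.25·(-6) = -3
E[bid 40] = 0.375·(1) + 0.375·(1) + 0.25·(8) = 2.75
Best response: bid 40 (2.75 is the largest).

bid 40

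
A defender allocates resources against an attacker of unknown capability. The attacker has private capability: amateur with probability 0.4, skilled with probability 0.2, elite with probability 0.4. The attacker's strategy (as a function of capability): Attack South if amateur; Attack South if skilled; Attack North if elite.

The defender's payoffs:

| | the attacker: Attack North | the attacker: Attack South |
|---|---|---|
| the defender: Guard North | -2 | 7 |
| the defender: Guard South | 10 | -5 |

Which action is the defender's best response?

Guard North

Compute the defender's expected payoff for each action, taking the expectation over the attacker's type.
E[Guard North] = 0.4·(7) + 0.2·(7) + 0.4·(-2) = 3.4
E[Guard South] = 0.4·(-5) + 0.2·(-5) + 0.4·(10) = 1
Best response: Guard North (3.4 is the largest).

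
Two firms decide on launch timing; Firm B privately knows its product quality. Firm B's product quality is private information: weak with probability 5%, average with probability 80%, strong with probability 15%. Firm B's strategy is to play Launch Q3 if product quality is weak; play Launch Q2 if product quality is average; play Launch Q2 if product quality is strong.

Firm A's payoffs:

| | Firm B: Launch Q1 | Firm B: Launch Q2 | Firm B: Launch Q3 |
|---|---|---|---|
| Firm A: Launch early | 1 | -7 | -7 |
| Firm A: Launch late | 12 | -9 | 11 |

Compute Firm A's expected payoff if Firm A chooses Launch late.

E[Launch late] = 0.05·11 + 0.8·(-9) + 0.15·(-9) = 0.55 + (-7.2) + (-1.35) = -8

-8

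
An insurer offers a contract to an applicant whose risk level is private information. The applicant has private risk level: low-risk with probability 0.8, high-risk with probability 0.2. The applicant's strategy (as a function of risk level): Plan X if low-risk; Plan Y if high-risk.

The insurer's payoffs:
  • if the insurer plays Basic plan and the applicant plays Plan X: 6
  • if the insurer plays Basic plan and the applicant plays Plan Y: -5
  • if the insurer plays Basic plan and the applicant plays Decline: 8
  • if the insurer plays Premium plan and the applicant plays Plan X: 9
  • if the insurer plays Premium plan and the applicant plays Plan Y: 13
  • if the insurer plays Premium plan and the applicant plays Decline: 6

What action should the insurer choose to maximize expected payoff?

E[Basic plan] = 0.8·(6) + 0.2·(-5) = 3.8
E[Premium plan] = 0.8·(9) + 0.2·(13) = 9.8
Best response: Premium plan (9.8 is the largest).

Premium plan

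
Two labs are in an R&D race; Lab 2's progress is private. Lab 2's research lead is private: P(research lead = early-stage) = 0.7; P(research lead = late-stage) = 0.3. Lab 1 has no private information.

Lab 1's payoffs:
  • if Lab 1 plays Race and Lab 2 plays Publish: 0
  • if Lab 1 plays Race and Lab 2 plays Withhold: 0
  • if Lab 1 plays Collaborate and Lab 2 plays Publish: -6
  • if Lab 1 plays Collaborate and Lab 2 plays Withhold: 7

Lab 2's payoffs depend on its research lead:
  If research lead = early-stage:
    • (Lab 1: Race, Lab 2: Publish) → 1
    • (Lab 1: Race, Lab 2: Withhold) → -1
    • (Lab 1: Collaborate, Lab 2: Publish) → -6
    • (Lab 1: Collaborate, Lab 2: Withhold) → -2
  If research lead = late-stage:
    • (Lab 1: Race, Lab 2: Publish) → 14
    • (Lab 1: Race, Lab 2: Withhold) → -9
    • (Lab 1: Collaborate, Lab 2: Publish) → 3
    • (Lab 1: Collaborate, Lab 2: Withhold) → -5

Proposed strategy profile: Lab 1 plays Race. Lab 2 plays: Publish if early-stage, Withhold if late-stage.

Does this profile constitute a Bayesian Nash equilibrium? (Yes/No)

Lab 1 plays Race: E[Race] = 0.7·(0) + 0.3·(0) = 0; E[Collaborate] = -2.1. Best-responding. ✓
Lab 2 (research lead early-stage), facing Race: Publish gives 1, Withhold gives -1. Proposed Publish is best. ✓
Lab 2 (research lead late-stage), facing Race: Publish gives 14, Withhold gives -9. Proposed Withhold is not best — profitable deviation exists. ✗

No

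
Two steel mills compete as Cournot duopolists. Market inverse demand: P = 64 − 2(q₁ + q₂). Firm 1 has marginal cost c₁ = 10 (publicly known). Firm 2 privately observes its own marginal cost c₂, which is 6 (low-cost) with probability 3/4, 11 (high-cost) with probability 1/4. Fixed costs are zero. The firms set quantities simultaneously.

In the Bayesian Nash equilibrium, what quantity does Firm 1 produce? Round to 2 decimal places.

Type-c best response for Firm 2: q₂(c) = (64 − c)/4 − q₁/2.
Firm 1 maximizes expected profit; its first-order condition is 64 − 4q₁ − 2E[q₂] − 10 = 0.
Substituting E[q₂] and solving: E[c₂] = 7.25, so q₁ = (64 − 2·10 + 7.25)/6 = 8.54167.

8.54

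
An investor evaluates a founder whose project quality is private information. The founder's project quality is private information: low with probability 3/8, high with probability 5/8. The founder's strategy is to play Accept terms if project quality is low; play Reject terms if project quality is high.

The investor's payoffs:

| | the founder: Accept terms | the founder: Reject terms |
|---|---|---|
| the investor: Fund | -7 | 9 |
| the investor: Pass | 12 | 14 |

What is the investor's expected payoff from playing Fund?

E[Fund] = 3/8·(-7) + 5/8·9 = (-21/8) + 45/8 = 3

3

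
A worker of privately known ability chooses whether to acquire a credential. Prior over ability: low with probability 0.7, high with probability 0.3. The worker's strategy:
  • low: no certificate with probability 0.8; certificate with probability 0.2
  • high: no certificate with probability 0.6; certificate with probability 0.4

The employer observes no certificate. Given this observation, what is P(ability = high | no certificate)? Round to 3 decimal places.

0.243

P(no certificate) = 0.7·0.8 + 0.3·0.6 = 0.74
P(high | no certificate) = (0.3·0.6) / 0.74 = 0.18 / 0.74 = 0.243243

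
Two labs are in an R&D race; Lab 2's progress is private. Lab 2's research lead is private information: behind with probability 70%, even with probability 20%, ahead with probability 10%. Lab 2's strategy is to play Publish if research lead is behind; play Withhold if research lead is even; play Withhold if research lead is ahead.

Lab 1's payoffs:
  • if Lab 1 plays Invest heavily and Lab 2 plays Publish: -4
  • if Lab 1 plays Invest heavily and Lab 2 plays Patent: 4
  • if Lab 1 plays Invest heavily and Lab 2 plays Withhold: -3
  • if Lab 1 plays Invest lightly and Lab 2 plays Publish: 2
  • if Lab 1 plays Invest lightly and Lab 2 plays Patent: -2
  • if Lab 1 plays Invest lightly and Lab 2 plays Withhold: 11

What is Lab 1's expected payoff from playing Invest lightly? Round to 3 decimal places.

Take the expectation over Lab 2's research lead, weighting each type's action by its prior probability.
E[Invest lightly] = 0.7·2 + 0.2·11 + 0.1·11 = 1.4 + 2.2 + 1.1 = 4.7

4.700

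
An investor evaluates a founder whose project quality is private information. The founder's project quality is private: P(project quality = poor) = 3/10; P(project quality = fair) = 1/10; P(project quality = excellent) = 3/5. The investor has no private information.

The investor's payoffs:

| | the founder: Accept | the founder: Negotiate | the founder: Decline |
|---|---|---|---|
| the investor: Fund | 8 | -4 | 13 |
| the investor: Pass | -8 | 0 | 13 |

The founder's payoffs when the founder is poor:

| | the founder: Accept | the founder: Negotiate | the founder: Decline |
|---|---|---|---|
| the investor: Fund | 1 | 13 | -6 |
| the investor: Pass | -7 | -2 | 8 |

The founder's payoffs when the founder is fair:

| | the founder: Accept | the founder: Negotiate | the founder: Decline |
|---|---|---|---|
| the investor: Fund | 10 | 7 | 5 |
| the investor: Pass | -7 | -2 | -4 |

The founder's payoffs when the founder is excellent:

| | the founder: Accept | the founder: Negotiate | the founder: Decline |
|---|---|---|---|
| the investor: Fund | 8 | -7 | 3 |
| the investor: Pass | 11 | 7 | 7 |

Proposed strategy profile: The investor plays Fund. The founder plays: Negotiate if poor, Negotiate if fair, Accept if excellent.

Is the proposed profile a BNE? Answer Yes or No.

No

The investor plays Fund: E[Fund] = 3/10·(-4) + 1/10·(-4) + 3/5·(8) = 16/5; E[Pass] = -24/5. Best-responding. ✓
The founder (project quality poor), facing Fund: Accept gives 1, Negotiate gives 13, Decline gives -6. Proposed Negotiate is best. ✓
The founder (project quality fair), facing Fund: Accept gives 10, Negotiate gives 7, Decline gives 5. Proposed Negotiate is not best — profitable deviation exists. ✗
The founder (project quality excellent), facing Fund: Accept gives 8, Negotiate gives -7, Decline gives 3. Proposed Accept is best. ✓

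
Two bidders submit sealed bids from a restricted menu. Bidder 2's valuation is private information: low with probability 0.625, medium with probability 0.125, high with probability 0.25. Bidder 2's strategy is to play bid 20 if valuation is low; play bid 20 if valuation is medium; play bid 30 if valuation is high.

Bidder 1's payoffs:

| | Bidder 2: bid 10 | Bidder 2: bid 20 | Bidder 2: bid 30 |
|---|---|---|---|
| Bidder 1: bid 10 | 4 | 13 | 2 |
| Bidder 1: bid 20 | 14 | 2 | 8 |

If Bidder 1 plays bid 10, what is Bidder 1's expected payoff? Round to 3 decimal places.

Take the expectation over Bidder 2's valuation, weighting each type's action by its prior probability.
E[bid 10] = 0.625·13 + 0.125·13 + 0.25·2 = 8.125 + 1.625 + 0.5 = 10.25

10.250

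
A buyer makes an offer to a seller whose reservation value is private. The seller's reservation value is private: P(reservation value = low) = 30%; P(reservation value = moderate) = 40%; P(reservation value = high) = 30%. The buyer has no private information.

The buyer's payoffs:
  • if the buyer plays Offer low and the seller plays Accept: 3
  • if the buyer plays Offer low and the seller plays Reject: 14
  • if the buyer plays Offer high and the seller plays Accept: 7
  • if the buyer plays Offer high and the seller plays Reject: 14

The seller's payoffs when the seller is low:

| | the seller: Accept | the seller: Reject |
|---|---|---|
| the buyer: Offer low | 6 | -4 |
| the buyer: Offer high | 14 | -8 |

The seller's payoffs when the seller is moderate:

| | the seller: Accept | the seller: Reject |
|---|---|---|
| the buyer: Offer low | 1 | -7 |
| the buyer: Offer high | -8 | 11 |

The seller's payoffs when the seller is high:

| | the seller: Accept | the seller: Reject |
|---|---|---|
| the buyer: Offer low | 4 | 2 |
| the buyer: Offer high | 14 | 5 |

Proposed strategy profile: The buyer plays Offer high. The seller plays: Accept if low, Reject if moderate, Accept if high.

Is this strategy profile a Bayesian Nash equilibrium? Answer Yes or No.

The buyer plays Offer high: E[Offer high] = 0.3·(7) + 0.4·(14) + 0.3·(7) = 9.8; E[Offer low] = 7.4. Best-responding. ✓
The seller (reservation value low), facing Offer high: Accept gives 14, Reject gives -8. Proposed Accept is best. ✓
The seller (reservation value moderate), facing Offer high: Accept gives -8, Reject gives 11. Proposed Reject is best. ✓
The seller (reservation value high), facing Offer high: Accept gives 14, Reject gives 5. Proposed Accept is best. ✓

Yes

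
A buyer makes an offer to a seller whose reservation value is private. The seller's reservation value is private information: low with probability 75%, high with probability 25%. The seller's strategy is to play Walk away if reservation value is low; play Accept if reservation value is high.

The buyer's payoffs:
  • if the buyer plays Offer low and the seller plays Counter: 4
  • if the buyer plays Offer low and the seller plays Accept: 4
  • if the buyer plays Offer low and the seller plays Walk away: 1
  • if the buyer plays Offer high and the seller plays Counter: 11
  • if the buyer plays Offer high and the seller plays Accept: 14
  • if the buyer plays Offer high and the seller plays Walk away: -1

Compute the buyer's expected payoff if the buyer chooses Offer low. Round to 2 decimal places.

Take the expectation over the seller's reservation value, weighting each type's action by its prior probability.
E[Offer low] = 0.75·1 + 0.25·4 = 0.75 + 1 = 1.75

1.75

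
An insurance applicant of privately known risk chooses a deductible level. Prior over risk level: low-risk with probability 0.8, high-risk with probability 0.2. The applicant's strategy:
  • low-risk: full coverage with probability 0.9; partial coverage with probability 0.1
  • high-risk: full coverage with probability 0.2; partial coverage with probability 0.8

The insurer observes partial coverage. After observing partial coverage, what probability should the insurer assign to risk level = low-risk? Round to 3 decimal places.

0.333

P(partial coverage) = 0.8·0.1 + 0.2·0.8 = 0.24
P(low-risk | partial coverage) = (0.8·0.1) / 0.24 = 0.08 / 0.24 = 0.333333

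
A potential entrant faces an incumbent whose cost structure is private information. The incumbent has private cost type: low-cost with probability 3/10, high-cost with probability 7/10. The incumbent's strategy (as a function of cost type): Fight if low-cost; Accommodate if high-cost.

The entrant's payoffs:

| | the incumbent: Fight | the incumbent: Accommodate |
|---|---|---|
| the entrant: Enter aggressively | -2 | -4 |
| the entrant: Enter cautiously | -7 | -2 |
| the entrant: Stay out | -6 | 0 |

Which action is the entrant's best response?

Stay out

Compute the entrant's expected payoff for each action, taking the expectation over the incumbent's type.
E[Enter aggressively] = 3/10·(-2) + 7/10·(-4) = -17/5
E[Enter cautiously] = 3/10·(-7) + 7/10·(-2) = -7/2
E[Stay out] = 3/10·(-6) + 7/10·(0) = -9/5
Best response: Stay out (-9/5 is the largest).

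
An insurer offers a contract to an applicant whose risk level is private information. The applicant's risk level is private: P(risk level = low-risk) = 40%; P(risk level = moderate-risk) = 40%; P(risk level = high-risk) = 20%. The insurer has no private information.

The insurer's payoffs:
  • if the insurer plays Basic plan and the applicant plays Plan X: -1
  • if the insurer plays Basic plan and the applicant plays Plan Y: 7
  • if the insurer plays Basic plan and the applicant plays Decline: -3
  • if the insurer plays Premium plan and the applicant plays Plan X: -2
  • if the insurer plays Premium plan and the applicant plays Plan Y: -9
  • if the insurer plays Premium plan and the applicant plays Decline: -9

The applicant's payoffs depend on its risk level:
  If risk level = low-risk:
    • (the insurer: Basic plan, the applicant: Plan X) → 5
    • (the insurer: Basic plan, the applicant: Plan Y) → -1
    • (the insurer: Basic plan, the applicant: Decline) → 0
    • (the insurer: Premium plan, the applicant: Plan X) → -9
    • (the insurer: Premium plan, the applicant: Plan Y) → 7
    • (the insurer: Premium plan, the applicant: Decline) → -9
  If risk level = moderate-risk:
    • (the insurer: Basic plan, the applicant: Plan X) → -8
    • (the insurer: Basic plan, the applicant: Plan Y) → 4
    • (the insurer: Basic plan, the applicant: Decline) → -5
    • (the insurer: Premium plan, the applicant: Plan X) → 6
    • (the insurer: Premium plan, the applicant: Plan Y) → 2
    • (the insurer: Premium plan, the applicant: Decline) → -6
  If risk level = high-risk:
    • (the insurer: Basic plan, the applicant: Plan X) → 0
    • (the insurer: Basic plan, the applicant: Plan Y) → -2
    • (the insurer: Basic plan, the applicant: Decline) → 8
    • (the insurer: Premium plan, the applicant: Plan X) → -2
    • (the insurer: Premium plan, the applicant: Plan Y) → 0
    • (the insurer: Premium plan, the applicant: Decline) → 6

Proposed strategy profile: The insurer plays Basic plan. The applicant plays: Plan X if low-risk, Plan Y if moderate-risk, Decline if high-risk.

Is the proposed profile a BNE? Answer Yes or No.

The insurer plays Basic plan: E[Basic plan] = 0.4·(-1) + 0.4·(7) + 0.2·(-3) = 1.8; E[Premium plan] = -6.2. Best-responding. ✓
The applicant (risk level low-risk), facing Basic plan: Plan X gives 5, Plan Y gives -1, Decline gives 0. Proposed Plan X is best. ✓
The applicant (risk level moderate-risk), facing Basic plan: Plan X gives -8, Plan Y gives 4, Decline gives -5. Proposed Plan Y is best. ✓
The applicant (risk level high-risk), facing Basic plan: Plan X gives 0, Plan Y gives -2, Decline gives 8. Proposed Decline is best. ✓

Yes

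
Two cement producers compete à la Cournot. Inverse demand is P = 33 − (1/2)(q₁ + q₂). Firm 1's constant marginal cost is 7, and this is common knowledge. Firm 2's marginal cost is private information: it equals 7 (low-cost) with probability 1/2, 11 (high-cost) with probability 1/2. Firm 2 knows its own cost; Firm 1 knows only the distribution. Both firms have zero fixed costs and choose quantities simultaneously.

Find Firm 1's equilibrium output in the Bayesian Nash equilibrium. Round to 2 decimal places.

Type-c best response for Firm 2: q₂(c) = (33 − c) − q₁/2.
Firm 1 maximizes expected profit; its first-order condition is 33 − q₁ − (1/2)E[q₂] − 7 = 0.
Substituting E[q₂] and solving: E[c₂] = 9, so q₁ = (33 − 2·7 + 9)/(3/2) = 18.6667.

18.67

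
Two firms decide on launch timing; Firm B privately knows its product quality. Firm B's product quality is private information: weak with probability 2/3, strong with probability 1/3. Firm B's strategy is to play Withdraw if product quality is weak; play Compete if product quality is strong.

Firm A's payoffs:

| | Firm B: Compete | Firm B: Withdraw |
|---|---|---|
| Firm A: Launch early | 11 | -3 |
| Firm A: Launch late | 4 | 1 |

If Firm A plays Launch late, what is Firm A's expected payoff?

2

Take the expectation over Firm B's product quality, weighting each type's action by its prior probability.
E[Launch late] = 2/3·1 + 1/3·4 = 2/3 + 4/3 = 2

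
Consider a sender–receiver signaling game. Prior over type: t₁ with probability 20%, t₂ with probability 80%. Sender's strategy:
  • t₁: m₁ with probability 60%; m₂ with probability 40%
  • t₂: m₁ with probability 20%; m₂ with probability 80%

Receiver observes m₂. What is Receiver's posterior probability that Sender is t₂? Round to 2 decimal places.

0.89

Apply Bayes' rule using the sender's strategy as the likelihood.
P(m₂) = 0.2·0.4 + 0.8·0.8 = 0.72
P(t₂ | m₂) = (0.8·0.8) / 0.72 = 0.64 / 0.72 = 0.888889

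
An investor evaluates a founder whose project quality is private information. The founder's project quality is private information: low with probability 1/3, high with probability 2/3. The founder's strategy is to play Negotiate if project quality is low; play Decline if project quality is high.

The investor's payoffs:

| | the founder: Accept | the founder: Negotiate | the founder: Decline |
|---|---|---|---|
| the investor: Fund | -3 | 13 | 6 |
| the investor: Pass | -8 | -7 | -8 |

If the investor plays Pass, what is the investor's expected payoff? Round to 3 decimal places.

-7.667

E[Pass] = 1/3·(-7) + 2/3·(-8) = (-7/3) + (-16/3) = -23/3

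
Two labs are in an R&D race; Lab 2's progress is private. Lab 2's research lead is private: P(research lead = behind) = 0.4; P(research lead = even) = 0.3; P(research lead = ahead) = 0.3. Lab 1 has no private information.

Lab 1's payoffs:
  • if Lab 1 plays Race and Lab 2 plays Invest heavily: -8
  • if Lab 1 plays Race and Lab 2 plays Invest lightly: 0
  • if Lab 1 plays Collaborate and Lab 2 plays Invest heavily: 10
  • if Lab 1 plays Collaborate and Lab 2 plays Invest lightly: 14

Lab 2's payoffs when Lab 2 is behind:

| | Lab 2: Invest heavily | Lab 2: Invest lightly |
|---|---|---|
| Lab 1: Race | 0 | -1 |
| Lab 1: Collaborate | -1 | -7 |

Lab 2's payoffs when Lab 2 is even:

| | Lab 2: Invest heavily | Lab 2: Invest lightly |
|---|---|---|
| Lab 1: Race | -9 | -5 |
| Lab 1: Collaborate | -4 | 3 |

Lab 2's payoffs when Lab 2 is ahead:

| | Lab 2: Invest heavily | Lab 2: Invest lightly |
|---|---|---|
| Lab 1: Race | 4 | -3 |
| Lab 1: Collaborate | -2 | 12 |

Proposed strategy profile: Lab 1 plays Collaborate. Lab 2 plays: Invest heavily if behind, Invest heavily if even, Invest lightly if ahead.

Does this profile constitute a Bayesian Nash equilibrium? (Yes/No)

A profile is a BNE iff every type of every player is best-responding given beliefs about the other side.
Lab 1 plays Collaborate: E[Collaborate] = 0.4·(10) + 0.3·(10) + 0.3·(14) = 11.2; E[Race] = -5.6. Best-responding. ✓
Lab 2 (research lead behind), facing Collaborate: Invest heavily gives -1, Invest lightly gives -7. Proposed Invest heavily is best. ✓
Lab 2 (research lead even), facing Collaborate: Invest heavily gives -4, Invest lightly gives 3. Proposed Invest heavily is not best — profitable deviation exists. ✗
Lab 2 (research lead ahead), facing Collaborate: Invest heavily gives -2, Invest lightly gives 12. Proposed Invest lightly is best. ✓

No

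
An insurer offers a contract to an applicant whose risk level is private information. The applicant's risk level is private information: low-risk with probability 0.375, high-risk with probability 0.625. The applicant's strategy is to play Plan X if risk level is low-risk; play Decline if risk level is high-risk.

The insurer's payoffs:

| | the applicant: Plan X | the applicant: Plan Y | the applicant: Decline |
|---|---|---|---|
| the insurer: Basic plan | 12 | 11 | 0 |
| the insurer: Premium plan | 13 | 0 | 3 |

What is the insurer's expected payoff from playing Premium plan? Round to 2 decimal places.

E[Premium plan] = 0.375·13 + 0.625·3 = 4.875 + 1.875 = 6.75

6.75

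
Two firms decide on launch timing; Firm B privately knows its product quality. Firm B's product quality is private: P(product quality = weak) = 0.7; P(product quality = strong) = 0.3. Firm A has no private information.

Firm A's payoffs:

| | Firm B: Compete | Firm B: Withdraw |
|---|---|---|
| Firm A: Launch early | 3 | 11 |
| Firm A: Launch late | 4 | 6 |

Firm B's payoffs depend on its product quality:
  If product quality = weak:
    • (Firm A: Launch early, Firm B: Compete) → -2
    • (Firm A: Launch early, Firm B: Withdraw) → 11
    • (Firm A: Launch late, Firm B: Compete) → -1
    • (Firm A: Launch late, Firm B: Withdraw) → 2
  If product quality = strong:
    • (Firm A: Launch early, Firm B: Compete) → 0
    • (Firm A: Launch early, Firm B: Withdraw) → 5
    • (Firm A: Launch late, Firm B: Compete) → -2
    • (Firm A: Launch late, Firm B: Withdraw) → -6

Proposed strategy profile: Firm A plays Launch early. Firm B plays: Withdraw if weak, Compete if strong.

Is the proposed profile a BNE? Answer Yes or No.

A profile is a BNE iff every type of every player is best-responding given beliefs about the other side.
Firm A plays Launch early: E[Launch early] = 0.7·(11) + 0.3·(3) = 8.6; E[Launch late] = 5.4. Best-responding. ✓
Firm B (product quality weak), facing Launch early: Compete gives -2, Withdraw gives 11. Proposed Withdraw is best. ✓
Firm B (product quality strong), facing Launch early: Compete gives 0, Withdraw gives 5. Proposed Compete is not best — profitable deviation exists. ✗

No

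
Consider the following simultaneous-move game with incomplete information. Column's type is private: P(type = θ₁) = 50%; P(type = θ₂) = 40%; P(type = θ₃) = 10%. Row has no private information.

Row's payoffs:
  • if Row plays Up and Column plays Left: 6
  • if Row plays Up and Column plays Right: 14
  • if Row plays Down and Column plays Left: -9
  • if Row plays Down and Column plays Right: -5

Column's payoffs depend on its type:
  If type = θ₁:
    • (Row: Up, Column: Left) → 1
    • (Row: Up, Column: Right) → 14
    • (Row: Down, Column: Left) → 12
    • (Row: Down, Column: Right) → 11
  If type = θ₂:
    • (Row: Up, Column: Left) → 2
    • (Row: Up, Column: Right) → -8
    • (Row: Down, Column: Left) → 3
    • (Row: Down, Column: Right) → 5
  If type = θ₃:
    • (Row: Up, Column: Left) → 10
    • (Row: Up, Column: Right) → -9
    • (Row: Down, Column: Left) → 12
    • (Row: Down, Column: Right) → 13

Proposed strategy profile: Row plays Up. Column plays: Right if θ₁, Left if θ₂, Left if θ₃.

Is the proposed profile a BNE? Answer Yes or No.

Row plays Up: E[Up] = 0.5·(14) + 0.4·(6) + 0.1·(6) = 10; E[Down] = -7. Best-responding. ✓
Column (type θ₁), facing Up: Left gives 1, Right gives 14. Proposed Right is best. ✓
Column (type θ₂), facing Up: Left gives 2, Right gives -8. Proposed Left is best. ✓
Column (type θ₃), facing Up: Left gives 10, Right gives -9. Proposed Left is best. ✓

Yes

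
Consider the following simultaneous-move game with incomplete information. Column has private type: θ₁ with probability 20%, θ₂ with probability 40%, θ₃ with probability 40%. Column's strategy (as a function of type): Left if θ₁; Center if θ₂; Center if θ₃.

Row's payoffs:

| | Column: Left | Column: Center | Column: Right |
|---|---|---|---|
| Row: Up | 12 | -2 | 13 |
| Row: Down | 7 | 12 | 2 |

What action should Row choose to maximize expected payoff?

Down

E[Up] = 0.2·(12) + 0.4·(-2) + 0.4·(-2) = 0.8
E[Down] = 0.2·(7) + 0.4·(12) + 0.4·(12) = 11
Best response: Down (11 is the largest).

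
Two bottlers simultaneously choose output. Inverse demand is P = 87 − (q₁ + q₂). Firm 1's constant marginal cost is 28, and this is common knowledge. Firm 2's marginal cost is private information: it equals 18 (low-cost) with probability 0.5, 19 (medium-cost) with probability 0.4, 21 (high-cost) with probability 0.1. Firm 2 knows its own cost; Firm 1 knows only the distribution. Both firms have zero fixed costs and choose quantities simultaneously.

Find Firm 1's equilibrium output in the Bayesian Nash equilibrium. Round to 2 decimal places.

16.57

Each type of Firm 2 best-responds to q₁; Firm 1 best-responds to the expected q₂ over Firm 2's types.
Firm 2 with cost c maximizes (87 − (q₁+q₂) − c)·q₂, giving q₂(c) = (87 − c − q₁)/2.
E[c₂] = 0.5·18 + 0.4·19 + 0.1·21 = 18.7
Firm 1's FOC against E[q₂] yields q₁ = (87 − 2·28 + E[c₂])/3 = (87 − 56 + 18.7)/3 = 16.5667.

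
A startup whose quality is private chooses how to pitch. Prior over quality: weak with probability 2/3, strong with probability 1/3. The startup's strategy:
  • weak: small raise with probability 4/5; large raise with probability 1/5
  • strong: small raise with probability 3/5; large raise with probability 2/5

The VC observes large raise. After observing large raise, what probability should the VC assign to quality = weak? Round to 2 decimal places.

0.50

P(large raise) = (2/3)·(1/5) + (1/3)·(2/5) = 4/15
P(weak | large raise) = ((2/3)·(1/5)) / (4/15) = (2/15) / (4/15) = 1/2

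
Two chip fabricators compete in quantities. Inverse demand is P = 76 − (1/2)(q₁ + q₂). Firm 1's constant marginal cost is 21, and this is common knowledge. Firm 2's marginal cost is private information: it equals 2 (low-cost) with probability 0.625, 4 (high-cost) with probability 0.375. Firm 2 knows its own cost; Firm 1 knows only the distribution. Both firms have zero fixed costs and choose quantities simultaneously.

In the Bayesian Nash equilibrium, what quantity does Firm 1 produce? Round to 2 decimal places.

Firm 2 with cost c maximizes (76 − (1/2)(q₁+q₂) − c)·q₂, giving q₂(c) = (76 − c − (1/2)q₁).
E[c₂] = 0.625·2 + 0.375·4 = 2.75
Firm 1's FOC against E[q₂] yields q₁ = (76 − 2·21 + E[c₂])/(3/2) = (76 − 42 + 2.75)/(3/2) = 24.5.

24.50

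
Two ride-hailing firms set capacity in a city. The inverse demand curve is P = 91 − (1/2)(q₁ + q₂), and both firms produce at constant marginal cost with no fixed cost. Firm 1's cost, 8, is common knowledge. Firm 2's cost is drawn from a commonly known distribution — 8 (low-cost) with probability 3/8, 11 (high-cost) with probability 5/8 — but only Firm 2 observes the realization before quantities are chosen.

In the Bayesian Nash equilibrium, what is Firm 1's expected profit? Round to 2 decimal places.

1600.84

Firm 2 with cost c maximizes (91 − (1/2)(q₁+q₂) − c)·q₂, giving q₂(c) = (91 − c − (1/2)q₁).
E[c₂] = 3/8·8 + 5/8·11 = 9.875
Firm 1's FOC against E[q₂] yields q₁ = (91 − 2·8 + E[c₂])/(3/2) = (91 − 16 + 9.875)/(3/2) = 56.5833.
E[P] = 91 − (1/2)·(q₁ + E[q₂]) = 36.2917; Firm 1's expected profit = (E[P] − 8)·q₁ = (36.2917 − 8)·56.5833 = 1600.84.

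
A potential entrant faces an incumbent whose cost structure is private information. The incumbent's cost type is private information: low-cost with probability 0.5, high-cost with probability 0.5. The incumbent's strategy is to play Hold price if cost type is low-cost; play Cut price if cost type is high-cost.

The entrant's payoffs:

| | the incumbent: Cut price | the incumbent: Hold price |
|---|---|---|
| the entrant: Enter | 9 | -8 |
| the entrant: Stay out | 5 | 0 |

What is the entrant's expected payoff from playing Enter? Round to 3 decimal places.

0.500

E[Enter] = 0.5·(-8) + 0.5·9 = (-4) + 4.5 = 0.5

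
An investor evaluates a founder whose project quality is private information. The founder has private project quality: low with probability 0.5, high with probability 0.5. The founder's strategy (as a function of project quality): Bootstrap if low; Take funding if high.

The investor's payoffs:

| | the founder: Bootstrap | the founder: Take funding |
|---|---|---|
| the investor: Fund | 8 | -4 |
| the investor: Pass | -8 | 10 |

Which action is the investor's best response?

Fund

Compute the investor's expected payoff for each action, taking the expectation over the founder's type.
E[Fund] = 0.5·(8) + 0.5·(-4) = 2
E[Pass] = 0.5·(-8) + 0.5·(10) = 1
Best response: Fund (2 is the largest).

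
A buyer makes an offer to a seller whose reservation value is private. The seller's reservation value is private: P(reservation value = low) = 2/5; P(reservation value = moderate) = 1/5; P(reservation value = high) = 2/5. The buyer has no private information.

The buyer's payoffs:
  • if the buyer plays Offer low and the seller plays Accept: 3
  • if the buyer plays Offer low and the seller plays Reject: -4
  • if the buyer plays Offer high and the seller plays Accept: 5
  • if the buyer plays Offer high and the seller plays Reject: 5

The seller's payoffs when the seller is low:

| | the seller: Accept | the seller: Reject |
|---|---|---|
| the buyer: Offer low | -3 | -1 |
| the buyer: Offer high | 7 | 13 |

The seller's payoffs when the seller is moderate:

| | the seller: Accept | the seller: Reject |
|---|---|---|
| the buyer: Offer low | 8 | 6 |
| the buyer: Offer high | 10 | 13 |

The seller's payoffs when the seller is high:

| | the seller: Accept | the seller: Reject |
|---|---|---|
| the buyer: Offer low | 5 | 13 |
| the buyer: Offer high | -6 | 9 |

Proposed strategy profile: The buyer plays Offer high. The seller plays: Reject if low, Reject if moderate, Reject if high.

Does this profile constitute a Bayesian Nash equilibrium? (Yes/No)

The buyer plays Offer high: E[Offer high] = 2/5·(5) + 1/5·(5) + 2/5·(5) = 5; E[Offer low] = -4. Best-responding. ✓
The seller (reservation value low), facing Offer high: Accept gives 7, Reject gives 13. Proposed Reject is best. ✓
The seller (reservation value moderate), facing Offer high: Accept gives 10, Reject gives 13. Proposed Reject is best. ✓
The seller (reservation value high), facing Offer high: Accept gives -6, Reject gives 9. Proposed Reject is best. ✓

Yes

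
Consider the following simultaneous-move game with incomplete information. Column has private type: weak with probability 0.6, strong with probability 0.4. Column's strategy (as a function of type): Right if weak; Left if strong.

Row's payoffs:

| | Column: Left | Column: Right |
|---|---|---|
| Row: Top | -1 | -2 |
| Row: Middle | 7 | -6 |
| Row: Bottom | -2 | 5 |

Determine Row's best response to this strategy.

Bottom

Compute Row's expected payoff for each action, taking the expectation over Column's type.
E[Top] = 0.6·(-2) + 0.4·(-1) = -1.6
E[Middle] = 0.6·(-6) + 0.4·(7) = -0.8
E[Bottom] = 0.6·(5) + 0.4·(-2) = 2.2
Best response: Bottom (2.2 is the largest).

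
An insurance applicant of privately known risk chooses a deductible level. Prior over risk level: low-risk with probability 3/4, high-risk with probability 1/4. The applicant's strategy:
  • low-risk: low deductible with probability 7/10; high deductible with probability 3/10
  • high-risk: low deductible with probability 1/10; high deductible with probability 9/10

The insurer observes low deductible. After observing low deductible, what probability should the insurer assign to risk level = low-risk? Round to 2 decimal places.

P(low deductible) = (3/4)·(7/10) + (1/4)·(1/10) = 11/20
P(low-risk | low deductible) = ((3/4)·(7/10)) / (11/20) = (21/40) / (11/20) = 21/22

0.95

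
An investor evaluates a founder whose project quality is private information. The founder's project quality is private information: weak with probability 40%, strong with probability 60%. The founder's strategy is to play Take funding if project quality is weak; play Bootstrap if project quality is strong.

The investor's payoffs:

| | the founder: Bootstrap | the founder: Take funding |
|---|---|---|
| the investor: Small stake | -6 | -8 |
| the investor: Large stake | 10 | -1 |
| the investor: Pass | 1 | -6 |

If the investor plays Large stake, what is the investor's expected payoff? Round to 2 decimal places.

5.60

E[Large stake] = 0.4·(-1) + 0.6·10 = (-0.4) + 6 = 5.6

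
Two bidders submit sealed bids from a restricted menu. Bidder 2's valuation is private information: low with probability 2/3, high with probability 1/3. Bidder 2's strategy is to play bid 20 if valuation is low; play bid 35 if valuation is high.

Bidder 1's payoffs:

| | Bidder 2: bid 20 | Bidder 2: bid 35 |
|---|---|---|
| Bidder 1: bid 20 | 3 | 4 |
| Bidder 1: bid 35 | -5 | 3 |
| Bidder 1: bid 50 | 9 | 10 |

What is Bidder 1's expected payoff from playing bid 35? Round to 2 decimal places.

-2.33

Take the expectation over Bidder 2's valuation, weighting each type's action by its prior probability.
E[bid 35] = 2/3·(-5) + 1/3·3 = (-10/3) + 1 = -7/3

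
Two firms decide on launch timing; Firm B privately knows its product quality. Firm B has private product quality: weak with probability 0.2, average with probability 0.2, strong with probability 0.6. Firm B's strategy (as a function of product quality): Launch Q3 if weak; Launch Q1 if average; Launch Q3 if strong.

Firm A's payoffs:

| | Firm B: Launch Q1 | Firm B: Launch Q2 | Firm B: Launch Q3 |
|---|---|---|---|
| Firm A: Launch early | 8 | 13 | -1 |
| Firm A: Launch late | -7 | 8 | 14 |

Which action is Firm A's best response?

Launch late

E[Launch early] = 0.2·(-1) + 0.2·(8) + 0.6·(-1) = 0.8
E[Launch late] = 0.2·(14) + 0.2·(-7) + 0.6·(14) = 9.8
Best response: Launch late (9.8 is the largest).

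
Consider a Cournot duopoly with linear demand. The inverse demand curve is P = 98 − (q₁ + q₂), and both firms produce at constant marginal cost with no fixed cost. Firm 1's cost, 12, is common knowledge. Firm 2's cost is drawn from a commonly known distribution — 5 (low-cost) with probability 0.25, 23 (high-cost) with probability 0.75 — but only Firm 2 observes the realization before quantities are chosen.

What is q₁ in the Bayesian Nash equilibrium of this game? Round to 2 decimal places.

30.83

Type-c best response for Firm 2: q₂(c) = (98 − c)/2 − q₁/2.
Firm 1 maximizes expected profit; its first-order condition is 98 − 2q₁ − E[q₂] − 12 = 0.
Substituting E[q₂] and solving: E[c₂] = 18.5, so q₁ = (98 − 2·12 + 18.5)/3 = 30.8333.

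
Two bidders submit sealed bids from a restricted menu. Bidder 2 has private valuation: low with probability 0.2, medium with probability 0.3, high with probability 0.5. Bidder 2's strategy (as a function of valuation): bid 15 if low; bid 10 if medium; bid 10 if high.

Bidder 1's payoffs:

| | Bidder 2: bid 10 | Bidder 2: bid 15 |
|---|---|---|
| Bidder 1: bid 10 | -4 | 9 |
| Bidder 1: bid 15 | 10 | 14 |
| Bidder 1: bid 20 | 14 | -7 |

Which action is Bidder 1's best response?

bid 15

E[bid 10] = 0.2·(9) + 0.3·(-4) + 0.5·(-4) = -1.4
E[bid 15] = 0.2·(14) + 0.3·(10) + 0.5·(10) = 10.8
E[bid 20] = 0.2·(-7) + 0.3·(14) + 0.5·(14) = 9.8
Best response: bid 15 (10.8 is the largest).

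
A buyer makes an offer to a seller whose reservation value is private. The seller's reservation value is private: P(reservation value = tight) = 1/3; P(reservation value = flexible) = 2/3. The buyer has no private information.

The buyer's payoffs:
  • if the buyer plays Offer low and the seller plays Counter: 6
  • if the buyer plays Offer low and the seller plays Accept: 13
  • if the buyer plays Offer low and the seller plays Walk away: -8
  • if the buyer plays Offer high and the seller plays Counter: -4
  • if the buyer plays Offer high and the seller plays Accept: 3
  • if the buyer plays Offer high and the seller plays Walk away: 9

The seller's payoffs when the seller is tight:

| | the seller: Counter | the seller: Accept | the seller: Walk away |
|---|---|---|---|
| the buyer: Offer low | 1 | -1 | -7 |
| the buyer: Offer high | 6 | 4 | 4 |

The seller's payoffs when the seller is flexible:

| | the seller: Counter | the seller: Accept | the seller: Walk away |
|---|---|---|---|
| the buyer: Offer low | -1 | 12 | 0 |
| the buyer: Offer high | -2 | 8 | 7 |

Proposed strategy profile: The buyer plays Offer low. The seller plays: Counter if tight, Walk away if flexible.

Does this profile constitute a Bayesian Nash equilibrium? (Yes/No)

The buyer plays Offer low: E[Offer low] = 1/3·(6) + 2/3·(-8) = -10/3; E[Offer high] = 14/3. Not best-responding. ✗
The seller (reservation value tight), facing Offer low: Counter gives 1, Accept gives -1, Walk away gives -7. Proposed Counter is best. ✓
The seller (reservation value flexible), facing Offer low: Counter gives -1, Accept gives 12, Walk away gives 0. Proposed Walk away is not best — profitable deviation exists. ✗

No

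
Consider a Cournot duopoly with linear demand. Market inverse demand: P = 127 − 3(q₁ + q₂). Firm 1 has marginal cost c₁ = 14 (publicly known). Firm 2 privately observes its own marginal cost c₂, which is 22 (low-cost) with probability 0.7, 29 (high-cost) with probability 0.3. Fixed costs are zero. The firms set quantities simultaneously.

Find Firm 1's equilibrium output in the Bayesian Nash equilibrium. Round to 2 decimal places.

13.68

Type-c best response for Firm 2: q₂(c) = (127 − c)/6 − q₁/2.
Firm 1 maximizes expected profit; its first-order condition is 127 − 6q₁ − 3E[q₂] − 14 = 0.
Substituting E[q₂] and solving: E[c₂] = 24.1, so q₁ = (127 − 2·14 + 24.1)/9 = 13.6778.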